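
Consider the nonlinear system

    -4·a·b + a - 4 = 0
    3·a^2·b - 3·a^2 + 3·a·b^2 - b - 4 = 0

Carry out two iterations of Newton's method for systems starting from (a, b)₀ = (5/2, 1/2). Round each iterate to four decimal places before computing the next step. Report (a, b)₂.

At (5/2, 1/2): F = (-6.5000, -12.0000).
Jacobian J = [[-4·b + 1, -4·a], [6·a·b - 6·a + 3·b^2, 3·a^2 + 6·a·b - 1]].
At the point, J = [[-1.0000, -10.0000], [-6.7500, 25.2500]] (det J = -92.7500).
Solving J·Δ = −F gives Δ = (-3.0633, -0.3437).
Then the next iterate is (a, b)₁ = (-0.5633, 0.1563).
Round to (-0.5633, 0.1563) and repeat: F = (-4.211125, -5.000719), J = [[0.3748, 2.2532], [2.924826, -0.576342]].
Δ = (2.0121, 1.5343), so (a, b)₂ = (1.4488, 1.6906).

(1.4488, 1.6906)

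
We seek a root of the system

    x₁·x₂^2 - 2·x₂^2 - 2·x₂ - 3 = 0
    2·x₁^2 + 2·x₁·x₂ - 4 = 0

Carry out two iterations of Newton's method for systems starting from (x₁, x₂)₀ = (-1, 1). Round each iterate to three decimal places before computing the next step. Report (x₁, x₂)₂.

At (-1, 1): F = (-8.000, -4.000).
Jacobian J = [[x₂^2, 2·x₁·x₂ - 4·x₂ - 2], [4·x₁ + 2·x₂, 2·x₁]].
At the point, J = [[1.000, -8.000], [-2.000, -2.000]] (det J = -18.000).
Solving J·Δ = −F gives Δ = (-0.889, -1.111).
Then the next iterate is (x₁, x₂)₁ = (-1.889, -0.111).
Round to (-1.889, -0.111) and repeat: F = (-2.82592, 3.556), J = [[0.01232, -1.13664], [-7.778, -3.778]].
Δ = (1.656, -2.468), so (x₁, x₂)₂ = (-0.233, -2.579).

(-0.233, -2.579)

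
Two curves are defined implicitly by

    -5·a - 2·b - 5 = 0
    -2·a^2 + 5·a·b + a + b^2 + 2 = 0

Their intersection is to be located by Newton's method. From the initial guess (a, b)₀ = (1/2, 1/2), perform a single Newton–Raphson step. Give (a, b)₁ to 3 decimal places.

(-1.069, 0.172)

At (1/2, 1/2): F = (-8.500, 3.500).
Jacobian J = [[-5, -2], [-4·a + 5·b + 1, 5·a + 2·b]].
At the point, J = [[-5.000, -2.000], [1.500, 3.500]] (det J = -14.500).
Solving J·Δ = −F gives Δ = (-1.569, -0.328).
Then the next iterate is (a, b)₁ = (-1.069, 0.172).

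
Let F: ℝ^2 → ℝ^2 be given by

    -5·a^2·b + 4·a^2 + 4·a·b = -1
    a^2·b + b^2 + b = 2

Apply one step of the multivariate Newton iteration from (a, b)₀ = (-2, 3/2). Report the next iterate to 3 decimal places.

(0.125, 2.125)

At (-2, 3/2): F = (-25.000, 7.750).
Jacobian J = [[-10·a·b + 8·a + 4·b, -5·a^2 + 4·a], [2·a·b, a^2 + 2·b + 1]].
At the point, J = [[20.000, -28.000], [-6.000, 8.000]] (det J = -8.000).
Solving J·Δ = −F gives Δ = (2.125, 0.625).
Then the next iterate is (a, b)₁ = (0.125, 2.125).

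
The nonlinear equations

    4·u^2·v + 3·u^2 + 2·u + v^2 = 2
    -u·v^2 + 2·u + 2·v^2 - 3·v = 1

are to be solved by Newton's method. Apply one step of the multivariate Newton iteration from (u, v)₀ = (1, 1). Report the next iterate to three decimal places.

At (1, 1): F = (8.000, -1.000).
Jacobian J = [[8·u·v + 6·u + 2, 4·u^2 + 2·v], [-v^2 + 2, -2·u·v + 4·v - 3]].
At the point, J = [[16.000, 6.000], [1.000, -1.000]] (det J = -22.000).
Solving J·Δ = −F gives Δ = (-0.091, -1.091).
Then the next iterate is (u, v)₁ = (0.909, -0.091).

(0.909, -0.091)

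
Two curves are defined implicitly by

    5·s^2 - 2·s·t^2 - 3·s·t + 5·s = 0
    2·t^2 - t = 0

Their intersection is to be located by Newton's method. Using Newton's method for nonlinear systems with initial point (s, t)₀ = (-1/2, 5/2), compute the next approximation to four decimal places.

(-0.4236, 1.3889)

At (-1/2, 5/2): F = (8.7500, 10.0000).
Jacobian J = [[10·s - 2·t^2 - 3·t + 5, -4·s·t - 3·s], [0, 4·t - 1]].
At the point, J = [[-20.0000, 6.5000], [0.0000, 9.0000]] (det J = -180.0000).
Solving J·Δ = −F gives Δ = (0.0764, -1.1111).
Then the next iterate is (s, t)₁ = (-0.4236, 1.3889).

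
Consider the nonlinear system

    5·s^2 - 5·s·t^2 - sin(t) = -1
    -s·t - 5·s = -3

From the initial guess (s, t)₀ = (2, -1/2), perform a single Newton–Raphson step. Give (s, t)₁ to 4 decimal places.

At (2, -1/2): F = (18.979426, -6.0000).
Jacobian J = [[10·s - 5·t^2, -10·s·t - cos(t)], [-t - 5, -s]].
At the point, J = [[18.7500, 9.122417], [-4.5000, -2.0000]] (det J = 3.550878).
Solving J·Δ = −F gives Δ = (-4.7244, 7.6298).
Then the next iterate is (s, t)₁ = (-2.7244, 7.1298).

(-2.7244, 7.1298)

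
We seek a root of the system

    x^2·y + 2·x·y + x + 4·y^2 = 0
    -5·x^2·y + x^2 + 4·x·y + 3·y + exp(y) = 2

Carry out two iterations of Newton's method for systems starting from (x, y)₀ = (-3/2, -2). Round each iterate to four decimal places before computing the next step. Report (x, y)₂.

(-0.9064, -0.5312)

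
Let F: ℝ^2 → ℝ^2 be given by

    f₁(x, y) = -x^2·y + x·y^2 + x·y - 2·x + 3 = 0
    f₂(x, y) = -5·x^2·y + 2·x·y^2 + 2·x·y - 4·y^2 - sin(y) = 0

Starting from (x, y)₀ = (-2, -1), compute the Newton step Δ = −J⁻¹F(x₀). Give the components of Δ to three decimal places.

(5.360, -10.581)

At (-2, -1): F = (11.000, 16.84147).
Jacobian J = [[-2·x·y + y^2 + y - 2, -x^2 + 2·x·y + x], [-10·x·y + 2·y^2 + 2·y, -5·x^2 + 4·x·y + 2·x - 8·y - cos(y)]].
At the point, J = [[-6.000, -2.000], [-20.000, -8.54030]] (det J = 11.24181).
Solving J·Δ = −F gives Δ = (5.360, -10.581).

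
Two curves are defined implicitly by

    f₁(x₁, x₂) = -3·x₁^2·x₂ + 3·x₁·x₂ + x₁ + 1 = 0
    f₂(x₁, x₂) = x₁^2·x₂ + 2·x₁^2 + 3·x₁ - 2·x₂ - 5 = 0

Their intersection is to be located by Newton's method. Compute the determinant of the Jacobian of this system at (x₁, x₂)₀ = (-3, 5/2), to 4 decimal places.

J = [[-6·x₁·x₂ + 3·x₂ + 1, -3·x₁^2 + 3·x₁], [2·x₁·x₂ + 4·x₁ + 3, x₁^2 - 2]].
At the point, J = [[53.5000, -36.0000], [-24.0000, 7.0000]].
det J = -489.5000.

-489.5000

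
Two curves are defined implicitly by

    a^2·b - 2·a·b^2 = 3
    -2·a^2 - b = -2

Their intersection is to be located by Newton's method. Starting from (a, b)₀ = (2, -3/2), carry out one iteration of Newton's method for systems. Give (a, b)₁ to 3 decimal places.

(1.350, -0.801)

At (2, -3/2): F = (-18.000, -4.500).
Jacobian J = [[2·a·b - 2·b^2, a^2 - 4·a·b], [-4·a, -1]].
At the point, J = [[-10.500, 16.000], [-8.000, -1.000]] (det J = 138.500).
Solving J·Δ = −F gives Δ = (-0.650, 0.699).
Then the next iterate is (a, b)₁ = (1.350, -0.801).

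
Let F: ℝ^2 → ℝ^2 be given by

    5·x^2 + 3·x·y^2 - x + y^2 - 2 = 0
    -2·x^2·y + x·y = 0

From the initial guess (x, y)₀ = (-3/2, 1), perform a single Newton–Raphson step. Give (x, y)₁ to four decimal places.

At (-3/2, 1): F = (7.2500, -6.0000).
Jacobian J = [[10·x + 3·y^2 - 1, 6·x·y + 2·y], [-4·x·y + y, -2·x^2 + x]].
At the point, J = [[-13.0000, -7.0000], [7.0000, -6.0000]] (det J = 127.0000).
Solving J·Δ = −F gives Δ = (0.6732, -0.2146).
Then the next iterate is (x, y)₁ = (-0.8268, 0.7854).

(-0.8268, 0.7854)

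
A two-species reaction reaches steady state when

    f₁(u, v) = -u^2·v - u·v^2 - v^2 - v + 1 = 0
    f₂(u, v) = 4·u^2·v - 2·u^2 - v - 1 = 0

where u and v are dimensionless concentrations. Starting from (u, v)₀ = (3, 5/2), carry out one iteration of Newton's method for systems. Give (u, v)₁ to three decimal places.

(2.512, 1.213)

At (3, 5/2): F = (-49.000, 68.500).
Jacobian J = [[-2·u·v - v^2, -u^2 - 2·u·v - 2·v - 1], [8·u·v - 4·u, 4·u^2 - 1]].
At the point, J = [[-21.250, -30.000], [48.000, 35.000]] (det J = 696.250).
Solving J·Δ = −F gives Δ = (-0.488, -1.287).
Then the next iterate is (u, v)₁ = (2.512, 1.213).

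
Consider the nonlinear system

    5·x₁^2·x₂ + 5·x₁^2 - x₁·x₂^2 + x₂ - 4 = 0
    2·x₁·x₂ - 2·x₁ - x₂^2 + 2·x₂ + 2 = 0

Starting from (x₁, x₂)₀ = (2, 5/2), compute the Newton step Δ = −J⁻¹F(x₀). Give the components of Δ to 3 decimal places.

At (2, 5/2): F = (56.000, 6.750).
Jacobian J = [[10·x₁·x₂ + 10·x₁ - x₂^2, 5·x₁^2 - 2·x₁·x₂ + 1], [2·x₂ - 2, 2·x₁ - 2·x₂ + 2]].
At the point, J = [[63.750, 11.000], [3.000, 1.000]] (det J = 30.750).
Solving J·Δ = −F gives Δ = (0.593, -8.530).

(0.593, -8.530)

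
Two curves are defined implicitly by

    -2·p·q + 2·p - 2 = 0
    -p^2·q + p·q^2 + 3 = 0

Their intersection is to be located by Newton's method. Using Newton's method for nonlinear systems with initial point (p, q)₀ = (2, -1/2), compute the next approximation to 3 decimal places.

(1.778, 0.333)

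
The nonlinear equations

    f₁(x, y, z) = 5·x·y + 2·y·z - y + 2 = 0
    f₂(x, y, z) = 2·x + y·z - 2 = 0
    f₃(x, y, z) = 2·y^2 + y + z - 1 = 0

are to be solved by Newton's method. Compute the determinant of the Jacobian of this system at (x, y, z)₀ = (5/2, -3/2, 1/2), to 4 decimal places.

J = [[5·y, 5·x + 2·z - 1, 2·y], [2, z, y], [0, 4·y + 1, 1]].
At the point, J = [[-7.5000, 12.5000, -3.0000], [2.0000, 0.5000, -1.5000], [0.0000, -5.0000, 1.0000]].
det J = 57.5000.

57.5000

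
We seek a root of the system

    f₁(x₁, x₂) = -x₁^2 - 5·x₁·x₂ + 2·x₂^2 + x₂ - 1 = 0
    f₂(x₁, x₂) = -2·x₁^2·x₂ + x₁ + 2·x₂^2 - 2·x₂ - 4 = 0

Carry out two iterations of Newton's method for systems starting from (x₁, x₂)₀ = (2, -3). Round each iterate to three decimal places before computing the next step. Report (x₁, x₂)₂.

(1.433, -0.622)

At (2, -3): F = (40.000, 46.000).
Jacobian J = [[-2·x₁ - 5·x₂, -5·x₁ + 4·x₂ + 1], [-4·x₁·x₂ + 1, -2·x₁^2 + 4·x₂ - 2]].
At the point, J = [[11.000, -21.000], [25.000, -22.000]] (det J = 283.000).
Solving J·Δ = −F gives Δ = (-0.304, 1.746).
Then the next iterate is (x₁, x₂)₁ = (1.696, -1.254).
Round to (1.696, -1.254) and repeat: F = (8.64854, 10.56308), J = [[2.878, -12.496], [9.50714, -12.76883]].
Δ = (-0.263, 0.632), so (x₁, x₂)₂ = (1.433, -0.622).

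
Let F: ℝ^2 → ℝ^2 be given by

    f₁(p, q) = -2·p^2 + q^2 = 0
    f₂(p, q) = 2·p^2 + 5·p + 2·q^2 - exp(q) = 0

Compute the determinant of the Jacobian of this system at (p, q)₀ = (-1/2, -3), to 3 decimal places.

J = [[-4·p, 2·q], [4·p + 5, 4·q - exp(q)]].
At the point, J = [[2.000, -6.000], [3.000, -12.04979]].
det J = -6.100.

-6.100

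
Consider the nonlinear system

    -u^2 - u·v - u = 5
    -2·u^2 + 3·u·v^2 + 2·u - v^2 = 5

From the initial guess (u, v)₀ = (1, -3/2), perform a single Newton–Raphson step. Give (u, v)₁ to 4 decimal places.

(-1.3636, -3.4545)

At (1, -3/2): F = (-5.5000, -0.5000).
Jacobian J = [[-2·u - v - 1, -u], [-4·u + 3·v^2 + 2, 6·u·v - 2·v]].
At the point, J = [[-1.5000, -1.0000], [4.7500, -6.0000]] (det J = 13.7500).
Solving J·Δ = −F gives Δ = (-2.3636, -1.9545).
Then the next iterate is (u, v)₁ = (-1.3636, -3.4545).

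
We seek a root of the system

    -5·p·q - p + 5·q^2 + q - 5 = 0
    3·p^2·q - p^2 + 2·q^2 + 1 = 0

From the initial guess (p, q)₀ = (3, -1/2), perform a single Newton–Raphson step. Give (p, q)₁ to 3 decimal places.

(1.413, -0.612)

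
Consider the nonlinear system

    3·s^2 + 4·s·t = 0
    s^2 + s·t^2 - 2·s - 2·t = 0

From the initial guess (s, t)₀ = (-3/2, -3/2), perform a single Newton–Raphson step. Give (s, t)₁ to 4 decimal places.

At (-3/2, -3/2): F = (15.7500, 4.8750).
Jacobian J = [[6·s + 4·t, 4·s], [2·s + t^2 - 2, 2·s·t - 2]].
At the point, J = [[-15.0000, -6.0000], [-2.7500, 2.5000]] (det J = -54.0000).
Solving J·Δ = −F gives Δ = (1.2708, -0.5521).
Then the next iterate is (s, t)₁ = (-0.2292, -2.0521).

(-0.2292, -2.0521)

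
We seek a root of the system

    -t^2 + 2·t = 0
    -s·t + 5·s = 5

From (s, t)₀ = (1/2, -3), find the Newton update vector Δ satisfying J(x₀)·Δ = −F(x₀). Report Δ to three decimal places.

(0.242, 1.875)

At (1/2, -3): F = (-15.000, -1.000).
Jacobian J = [[0, -2·t + 2], [-t + 5, -s]].
At the point, J = [[0.000, 8.000], [8.000, -0.500]] (det J = -64.000).
Solving J·Δ = −F gives Δ = (0.242, 1.875).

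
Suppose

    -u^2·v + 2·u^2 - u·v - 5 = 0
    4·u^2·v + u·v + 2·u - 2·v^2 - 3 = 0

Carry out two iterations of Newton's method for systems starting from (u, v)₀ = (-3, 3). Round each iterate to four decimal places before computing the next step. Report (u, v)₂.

(-1.6950, 1.5579)

At (-3, 3): F = (-5.0000, 72.0000).
Jacobian J = [[-2·u·v + 4·u - v, -u^2 - u], [8·u·v + v + 2, 4·u^2 + u - 4·v]].
At the point, J = [[3.0000, -6.0000], [-67.0000, 21.0000]] (det J = -339.0000).
Solving J·Δ = −F gives Δ = (0.9646, -0.3510).
Then the next iterate is (u, v)₁ = (-2.0354, 2.6490).
Round to (-2.0354, 2.6490) and repeat: F = (-2.296937, 17.400695), J = [[-0.007051, -2.107453], [-38.485197, 3.940013]].
Δ = (0.3404, -1.0911), so (u, v)₂ = (-1.6950, 1.5579).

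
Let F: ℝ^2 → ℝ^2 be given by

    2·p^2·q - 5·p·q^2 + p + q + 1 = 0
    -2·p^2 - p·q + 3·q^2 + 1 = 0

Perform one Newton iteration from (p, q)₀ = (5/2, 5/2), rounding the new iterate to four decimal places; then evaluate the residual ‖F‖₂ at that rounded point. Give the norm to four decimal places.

11.4371

At (5/2, 5/2): F = (-40.8750, 1.0000).
Jacobian J = [[4·p·q - 5·q^2 + 1, 2·p^2 - 10·p·q + 1], [-4·p - q, -p + 6·q]].
At the point, J = [[-5.2500, -49.0000], [-12.5000, 12.5000]] (det J = -678.1250).
Solving J·Δ = −F gives Δ = (-0.6812, -0.7612).
Then the next iterate is (p, q)₁ = (1.8188, 1.7388).
Re-evaluating at (1.8188, 1.7388): F = (-11.433414, 0.291680), so ‖F‖₂ = 11.4371.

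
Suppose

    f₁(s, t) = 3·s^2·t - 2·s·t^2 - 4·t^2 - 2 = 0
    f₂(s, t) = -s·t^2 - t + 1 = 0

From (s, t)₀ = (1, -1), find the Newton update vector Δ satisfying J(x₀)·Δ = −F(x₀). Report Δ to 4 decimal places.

(3.7143, 2.7143)

At (1, -1): F = (-11.0000, 1.0000).
Jacobian J = [[6·s·t - 2·t^2, 3·s^2 - 4·s·t - 8·t], [-t^2, -2·s·t - 1]].
At the point, J = [[-8.0000, 15.0000], [-1.0000, 1.0000]] (det J = 7.0000).
Solving J·Δ = −F gives Δ = (3.7143, 2.7143).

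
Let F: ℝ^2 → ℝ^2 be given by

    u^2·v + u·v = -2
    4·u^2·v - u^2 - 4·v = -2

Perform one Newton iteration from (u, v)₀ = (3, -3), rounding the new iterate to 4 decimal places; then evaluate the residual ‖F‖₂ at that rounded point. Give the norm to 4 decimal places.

27.7477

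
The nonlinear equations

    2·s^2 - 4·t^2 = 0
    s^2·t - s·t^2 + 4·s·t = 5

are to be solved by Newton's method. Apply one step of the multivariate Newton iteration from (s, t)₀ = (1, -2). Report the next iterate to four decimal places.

(0.3904, -0.9726)

At (1, -2): F = (-14.0000, -19.0000).
Jacobian J = [[4·s, -8·t], [2·s·t - t^2 + 4·t, s^2 - 2·s·t + 4·s]].
At the point, J = [[4.0000, 16.0000], [-16.0000, 9.0000]] (det J = 292.0000).
Solving J·Δ = −F gives Δ = (-0.6096, 1.0274).
Then the next iterate is (s, t)₁ = (0.3904, -0.9726).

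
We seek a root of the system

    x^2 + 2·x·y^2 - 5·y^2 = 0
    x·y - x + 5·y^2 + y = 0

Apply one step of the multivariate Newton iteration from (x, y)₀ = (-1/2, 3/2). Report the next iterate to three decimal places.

At (-1/2, 3/2): F = (-13.250, 12.500).
Jacobian J = [[2·x + 2·y^2, 4·x·y - 10·y], [y - 1, x + 10·y + 1]].
At the point, J = [[3.500, -18.000], [0.500, 15.500]] (det J = 63.250).
Solving J·Δ = −F gives Δ = (-0.310, -0.796).
Then the next iterate is (x, y)₁ = (-0.810, 0.704).

(-0.810, 0.704)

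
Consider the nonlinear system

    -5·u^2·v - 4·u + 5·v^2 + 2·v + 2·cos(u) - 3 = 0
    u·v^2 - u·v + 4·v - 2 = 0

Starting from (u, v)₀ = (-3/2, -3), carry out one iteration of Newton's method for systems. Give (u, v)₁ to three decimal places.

(-2.239, -0.182)

At (-3/2, -3): F = (75.89147, -32.000).
Jacobian J = [[-10·u·v - 2·sin(u) - 4, -5·u^2 + 10·v + 2], [v^2 - v, 2·u·v - u + 4]].
At the point, J = [[-47.00501, -39.250], [12.000, 14.500]] (det J = -210.57265).
Solving J·Δ = −F gives Δ = (-0.739, 2.818).
Then the next iterate is (u, v)₁ = (-2.239, -0.182).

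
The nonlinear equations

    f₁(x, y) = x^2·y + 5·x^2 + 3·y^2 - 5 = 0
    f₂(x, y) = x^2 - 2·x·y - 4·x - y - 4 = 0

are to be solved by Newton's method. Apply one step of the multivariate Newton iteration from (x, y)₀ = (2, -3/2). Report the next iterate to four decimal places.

(0.5227, -2.4864)

At (2, -3/2): F = (15.7500, -0.5000).
Jacobian J = [[2·x·y + 10·x, x^2 + 6·y], [2·x - 2·y - 4, -2·x - 1]].
At the point, J = [[14.0000, -5.0000], [3.0000, -5.0000]] (det J = -55.0000).
Solving J·Δ = −F gives Δ = (-1.4773, -0.9864).
Then the next iterate is (x, y)₁ = (0.5227, -2.4864).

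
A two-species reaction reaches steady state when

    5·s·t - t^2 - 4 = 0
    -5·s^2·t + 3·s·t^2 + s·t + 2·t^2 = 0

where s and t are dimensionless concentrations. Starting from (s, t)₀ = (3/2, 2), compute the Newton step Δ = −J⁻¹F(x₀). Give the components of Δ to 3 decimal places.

At (3/2, 2): F = (7.000, 6.500).
Jacobian J = [[5·t, 5·s - 2·t], [-10·s·t + 3·t^2 + t, -5·s^2 + 6·s·t + s + 4·t]].
At the point, J = [[10.000, 3.500], [-16.000, 16.250]] (det J = 218.500).
Solving J·Δ = −F gives Δ = (-0.416, -0.810).

(-0.416, -0.810)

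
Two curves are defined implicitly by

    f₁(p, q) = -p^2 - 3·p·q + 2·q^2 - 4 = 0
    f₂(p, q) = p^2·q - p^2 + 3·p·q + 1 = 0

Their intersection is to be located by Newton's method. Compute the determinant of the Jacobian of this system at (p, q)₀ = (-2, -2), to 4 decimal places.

-8.0000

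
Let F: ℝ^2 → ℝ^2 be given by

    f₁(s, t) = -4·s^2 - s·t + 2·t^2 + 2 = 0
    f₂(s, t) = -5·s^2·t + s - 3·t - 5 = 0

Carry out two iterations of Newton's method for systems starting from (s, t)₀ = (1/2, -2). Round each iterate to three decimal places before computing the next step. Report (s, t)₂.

(0.917, -0.520)

At (1/2, -2): F = (10.000, 4.000).
Jacobian J = [[-8·s - t, -s + 4·t], [-10·s·t + 1, -5·s^2 - 3]].
At the point, J = [[-2.000, -8.500], [11.000, -4.250]] (det J = 102.000).
Solving J·Δ = −F gives Δ = (0.083, 1.157).
Then the next iterate is (s, t)₁ = (0.583, -0.843).
Round to (0.583, -0.843) and repeat: F = (2.55321, -0.45537), J = [[-3.821, -3.955], [5.91469, -4.69944]].
Δ = (0.334, 0.323), so (s, t)₂ = (0.917, -0.520).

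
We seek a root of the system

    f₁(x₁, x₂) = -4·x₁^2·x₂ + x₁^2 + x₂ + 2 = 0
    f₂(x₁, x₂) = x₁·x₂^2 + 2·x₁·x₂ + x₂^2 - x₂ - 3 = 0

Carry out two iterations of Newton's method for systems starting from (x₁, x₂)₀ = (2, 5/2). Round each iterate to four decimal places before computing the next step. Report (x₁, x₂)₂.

At (2, 5/2): F = (-31.5000, 23.2500).
Jacobian J = [[-8·x₁·x₂ + 2·x₁, -4·x₁^2 + 1], [x₂^2 + 2·x₂, 2·x₁·x₂ + 2·x₁ + 2·x₂ - 1]].
At the point, J = [[-36.0000, -15.0000], [11.2500, 18.0000]] (det J = -479.2500).
Solving J·Δ = −F gives Δ = (-0.4554, -1.0070).
Then the next iterate is (x₁, x₂)₁ = (1.5446, 1.4930).
Round to (1.5446, 1.4930) and repeat: F = (-8.369144, 5.791214), J = [[-15.359502, -8.543157], [5.215049, 9.687376]].
Δ = (-0.3031, -0.4346), so (x₁, x₂)₂ = (1.2415, 1.0584).

(1.2415, 1.0584)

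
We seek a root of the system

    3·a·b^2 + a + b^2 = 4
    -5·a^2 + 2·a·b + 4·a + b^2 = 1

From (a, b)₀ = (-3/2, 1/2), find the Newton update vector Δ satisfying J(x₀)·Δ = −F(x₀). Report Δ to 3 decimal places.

At (-3/2, 1/2): F = (-6.375, -19.500).
Jacobian J = [[3·b^2 + 1, 6·a·b + 2·b], [-10·a + 2·b + 4, 2·a + 2·b]].
At the point, J = [[1.750, -3.500], [20.000, -2.000]] (det J = 66.500).
Solving J·Δ = −F gives Δ = (0.835, -1.404).

(0.835, -1.404)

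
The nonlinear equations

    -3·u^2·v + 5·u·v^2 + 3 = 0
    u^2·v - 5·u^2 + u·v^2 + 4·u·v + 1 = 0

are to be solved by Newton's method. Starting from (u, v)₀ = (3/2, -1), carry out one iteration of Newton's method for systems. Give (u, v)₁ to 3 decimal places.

(0.772, -0.676)

At (3/2, -1): F = (17.250, -17.000).
Jacobian J = [[-6·u·v + 5·v^2, -3·u^2 + 10·u·v], [2·u·v - 10·u + v^2 + 4·v, u^2 + 2·u·v + 4·u]].
At the point, J = [[14.000, -21.750], [-21.000, 5.250]] (det J = -383.250).
Solving J·Δ = −F gives Δ = (-0.728, 0.324).
Then the next iterate is (u, v)₁ = (0.772, -0.676).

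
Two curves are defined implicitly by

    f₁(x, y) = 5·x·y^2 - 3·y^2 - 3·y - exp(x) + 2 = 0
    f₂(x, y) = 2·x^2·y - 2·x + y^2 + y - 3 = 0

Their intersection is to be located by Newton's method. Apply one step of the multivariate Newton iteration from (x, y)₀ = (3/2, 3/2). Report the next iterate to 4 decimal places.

At (3/2, 3/2): F = (3.143311, 4.5000).
Jacobian J = [[5·y^2 - exp(x), 10·x·y - 6·y - 3], [4·x·y - 2, 2·x^2 + 2·y + 1]].
At the point, J = [[6.768311, 10.5000], [7.0000, 8.5000]] (det J = -15.969357).
Solving J·Δ = −F gives Δ = (-1.2857, 0.5294).
Then the next iterate is (x, y)₁ = (0.2143, 2.0294).

(0.2143, 2.0294)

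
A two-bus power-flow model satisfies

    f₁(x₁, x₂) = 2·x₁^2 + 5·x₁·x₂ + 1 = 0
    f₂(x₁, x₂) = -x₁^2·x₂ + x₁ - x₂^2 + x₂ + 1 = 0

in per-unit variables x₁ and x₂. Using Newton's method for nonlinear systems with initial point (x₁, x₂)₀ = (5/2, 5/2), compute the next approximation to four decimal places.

At (5/2, 5/2): F = (44.7500, -15.8750).
Jacobian J = [[4·x₁ + 5·x₂, 5·x₁], [-2·x₁·x₂ + 1, -x₁^2 - 2·x₂ + 1]].
At the point, J = [[22.5000, 12.5000], [-11.5000, -10.2500]] (det J = -86.8750).
Solving J·Δ = −F gives Δ = (-2.9957, 1.8122).
Then the next iterate is (x₁, x₂)₁ = (-0.4957, 4.3122).

(-0.4957, 4.3122)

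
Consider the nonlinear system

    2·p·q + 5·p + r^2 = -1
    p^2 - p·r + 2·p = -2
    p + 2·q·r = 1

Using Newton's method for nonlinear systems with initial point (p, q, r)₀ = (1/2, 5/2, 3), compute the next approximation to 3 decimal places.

(-2.619, -2.314, 6.500)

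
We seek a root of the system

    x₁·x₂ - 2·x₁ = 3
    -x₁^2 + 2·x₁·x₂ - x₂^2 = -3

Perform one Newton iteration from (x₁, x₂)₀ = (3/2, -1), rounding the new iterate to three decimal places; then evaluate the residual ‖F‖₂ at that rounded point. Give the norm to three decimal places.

16.101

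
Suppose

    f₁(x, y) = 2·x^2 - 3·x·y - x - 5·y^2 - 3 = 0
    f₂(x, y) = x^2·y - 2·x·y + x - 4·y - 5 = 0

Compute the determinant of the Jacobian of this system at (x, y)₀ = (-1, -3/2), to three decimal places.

J = [[4·x - 3·y - 1, -3·x - 10·y], [2·x·y - 2·y + 1, x^2 - 2·x - 4]].
At the point, J = [[-0.500, 18.000], [7.000, -1.000]].
det J = -125.500.

-125.500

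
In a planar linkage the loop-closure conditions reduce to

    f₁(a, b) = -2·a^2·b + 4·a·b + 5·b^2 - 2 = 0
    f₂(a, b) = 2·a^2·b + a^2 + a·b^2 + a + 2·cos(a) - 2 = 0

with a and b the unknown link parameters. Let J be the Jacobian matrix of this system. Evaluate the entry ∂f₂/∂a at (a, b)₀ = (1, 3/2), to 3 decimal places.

∂f₂/∂a = 4·a·b + 2·a + b^2 - 2·sin(a) + 1.
At (1, 3/2) this is 9.567.

9.567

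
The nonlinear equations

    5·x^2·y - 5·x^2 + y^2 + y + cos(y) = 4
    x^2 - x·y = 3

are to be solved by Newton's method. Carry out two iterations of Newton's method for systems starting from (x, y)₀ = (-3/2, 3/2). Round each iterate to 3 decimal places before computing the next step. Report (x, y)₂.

(-1.252, 1.145)

At (-3/2, 3/2): F = (5.44574, 1.500).
Jacobian J = [[10·x·y - 10·x, 5·x^2 + 2·y - sin(y) + 1], [2·x - y, -x]].
At the point, J = [[-7.500, 14.25251], [-4.500, 1.500]] (det J = 52.88627).
Solving J·Δ = −F gives Δ = (0.250, -0.251).
Then the next iterate is (x, y)₁ = (-1.250, 1.249).
Round to (-1.250, 1.249) and repeat: F = (1.07058, 0.12375), J = [[-3.11250, 10.36183], [-3.749, 1.250]].
Δ = (-0.002, -0.104), so (x, y)₂ = (-1.252, 1.145).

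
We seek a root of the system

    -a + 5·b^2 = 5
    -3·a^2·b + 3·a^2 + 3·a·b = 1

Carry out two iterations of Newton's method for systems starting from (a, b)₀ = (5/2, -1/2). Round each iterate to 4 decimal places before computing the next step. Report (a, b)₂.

At (5/2, -1/2): F = (-6.2500, 23.3750).
Jacobian J = [[-1, 10·b], [-6·a·b + 6·a + 3·b, -3·a^2 + 3·a]].
At the point, J = [[-1.0000, -5.0000], [21.0000, -11.2500]] (det J = 116.2500).
Solving J·Δ = −F gives Δ = (-1.6102, -0.9280).
Then the next iterate is (a, b)₁ = (0.8898, -1.4280).
Round to (0.8898, -1.4280) and repeat: F = (4.306120, 0.955160), J = [[-1.0000, -14.2800], [8.678606, 0.294168]].
Δ = (-0.1206, 0.3100), so (a, b)₂ = (0.7692, -1.1180).

(0.7692, -1.1180)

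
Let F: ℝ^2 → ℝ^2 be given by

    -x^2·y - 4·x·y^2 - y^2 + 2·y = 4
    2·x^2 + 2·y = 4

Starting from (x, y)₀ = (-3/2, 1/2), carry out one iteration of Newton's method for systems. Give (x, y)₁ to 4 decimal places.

At (-3/2, 1/2): F = (-2.8750, 1.5000).
Jacobian J = [[-2·x·y - 4·y^2, -x^2 - 8·x·y - 2·y + 2], [4·x, 2]].
At the point, J = [[0.5000, 4.7500], [-6.0000, 2.0000]] (det J = 29.5000).
Solving J·Δ = −F gives Δ = (0.4364, 0.5593).
Then the next iterate is (x, y)₁ = (-1.0636, 1.0593).

(-1.0636, 1.0593)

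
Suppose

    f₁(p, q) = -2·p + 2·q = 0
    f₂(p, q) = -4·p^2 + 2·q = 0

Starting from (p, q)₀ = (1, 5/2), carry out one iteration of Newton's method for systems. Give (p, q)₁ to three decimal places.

(0.667, 0.667)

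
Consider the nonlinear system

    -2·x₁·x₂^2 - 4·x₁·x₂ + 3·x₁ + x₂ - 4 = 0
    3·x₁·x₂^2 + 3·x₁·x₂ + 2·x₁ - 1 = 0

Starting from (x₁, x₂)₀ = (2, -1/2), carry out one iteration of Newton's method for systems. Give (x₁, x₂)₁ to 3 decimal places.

(0.800, -0.800)

At (2, -1/2): F = (4.500, 1.500).
Jacobian J = [[-2·x₂^2 - 4·x₂ + 3, -4·x₁·x₂ - 4·x₁ + 1], [3·x₂^2 + 3·x₂ + 2, 6·x₁·x₂ + 3·x₁]].
At the point, J = [[4.500, -3.000], [1.250, 0.000]] (det J = 3.750).
Solving J·Δ = −F gives Δ = (-1.200, -0.300).
Then the next iterate is (x₁, x₂)₁ = (0.800, -0.800).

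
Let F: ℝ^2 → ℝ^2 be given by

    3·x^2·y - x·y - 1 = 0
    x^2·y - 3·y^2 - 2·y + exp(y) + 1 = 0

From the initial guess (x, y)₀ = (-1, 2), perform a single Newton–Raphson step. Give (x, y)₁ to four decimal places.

At (-1, 2): F = (7.0000, -5.610944).
Jacobian J = [[6·x·y - y, 3·x^2 - x], [2·x·y, x^2 - 6·y + exp(y) - 2]].
At the point, J = [[-14.0000, 4.0000], [-4.0000, -5.610944]] (det J = 94.553215).
Solving J·Δ = −F gives Δ = (0.1780, -1.1269).
Then the next iterate is (x, y)₁ = (-0.8220, 0.8731).

(-0.8220, 0.8731)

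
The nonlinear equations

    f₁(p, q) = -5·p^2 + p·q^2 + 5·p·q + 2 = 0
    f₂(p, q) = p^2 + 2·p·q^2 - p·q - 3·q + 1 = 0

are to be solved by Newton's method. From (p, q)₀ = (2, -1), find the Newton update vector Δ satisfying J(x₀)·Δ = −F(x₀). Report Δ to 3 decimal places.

At (2, -1): F = (-26.000, 14.000).
Jacobian J = [[-10·p + q^2 + 5·q, 2·p·q + 5·p], [2·p + 2·q^2 - q, 4·p·q - p - 3]].
At the point, J = [[-24.000, 6.000], [7.000, -13.000]] (det J = 270.000).
Solving J·Δ = −F gives Δ = (-0.941, 0.570).

(-0.941, 0.570)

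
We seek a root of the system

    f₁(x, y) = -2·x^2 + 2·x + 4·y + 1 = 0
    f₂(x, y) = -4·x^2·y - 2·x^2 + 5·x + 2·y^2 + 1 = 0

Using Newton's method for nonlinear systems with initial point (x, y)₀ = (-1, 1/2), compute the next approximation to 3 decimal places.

(-0.500, 0.000)

At (-1, 1/2): F = (-1.000, -7.500).
Jacobian J = [[-4·x + 2, 4], [-8·x·y - 4·x + 5, -4·x^2 + 4·y]].
At the point, J = [[6.000, 4.000], [13.000, -2.000]] (det J = -64.000).
Solving J·Δ = −F gives Δ = (0.500, -0.500).
Then the next iterate is (x, y)₁ = (-0.500, 0.000).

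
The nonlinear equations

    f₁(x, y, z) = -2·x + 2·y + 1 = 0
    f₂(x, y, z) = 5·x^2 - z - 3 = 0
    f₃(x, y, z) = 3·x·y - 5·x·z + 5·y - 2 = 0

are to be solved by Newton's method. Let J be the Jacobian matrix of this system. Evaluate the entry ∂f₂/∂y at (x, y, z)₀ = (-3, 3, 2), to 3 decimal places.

∂f₂/∂y = 0.
At (-3, 3, 2) this is 0.000.

0.000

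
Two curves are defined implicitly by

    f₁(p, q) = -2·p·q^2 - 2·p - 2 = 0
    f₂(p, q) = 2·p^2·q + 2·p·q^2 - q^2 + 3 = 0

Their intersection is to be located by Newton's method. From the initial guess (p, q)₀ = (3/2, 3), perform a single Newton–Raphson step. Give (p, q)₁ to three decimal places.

(1.208, 1.547)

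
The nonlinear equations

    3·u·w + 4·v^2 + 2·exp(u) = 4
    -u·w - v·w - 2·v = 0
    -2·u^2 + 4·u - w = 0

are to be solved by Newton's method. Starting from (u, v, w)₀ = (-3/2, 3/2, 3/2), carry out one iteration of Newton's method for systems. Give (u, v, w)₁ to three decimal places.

(-0.562, 0.241, -1.116)

At (-3/2, 3/2, 3/2): F = (-1.30374, -3.000, -12.000).
Jacobian J = [[3·w + 2·exp(u), 8·v, 3·u], [-w, -w - 2, -u - v], [-4·u + 4, 0, -1]].
At the point, J = [[4.94626, 12.000, -4.500], [-1.500, -3.500, 0.000], [10.000, 0.000, -1.000]] (det J = -158.18809).
Solving J·Δ = −F gives Δ = (0.938, -1.259, -2.616).
Then the next iterate is (u, v, w)₁ = (-0.562, 0.241, -1.116).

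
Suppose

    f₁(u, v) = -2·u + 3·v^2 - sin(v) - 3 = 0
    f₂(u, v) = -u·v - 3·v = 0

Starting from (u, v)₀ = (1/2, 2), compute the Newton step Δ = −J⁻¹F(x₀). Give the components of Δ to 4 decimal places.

At (1/2, 2): F = (7.090703, -7.0000).
Jacobian J = [[-2, 6·v - cos(v)], [-v, -u - 3]].
At the point, J = [[-2.0000, 12.416147], [-2.0000, -3.5000]] (det J = 31.832294).
Solving J·Δ = −F gives Δ = (-1.9507, -0.8853).

(-1.9507, -0.8853)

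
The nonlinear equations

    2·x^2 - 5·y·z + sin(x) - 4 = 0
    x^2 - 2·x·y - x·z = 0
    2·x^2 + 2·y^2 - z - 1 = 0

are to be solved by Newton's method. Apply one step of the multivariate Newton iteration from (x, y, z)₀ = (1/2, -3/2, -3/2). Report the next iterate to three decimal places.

At (1/2, -3/2, -3/2): F = (-14.27057, 2.500, 5.500).
Jacobian J = [[4·x + cos(x), -5·z, -5·y], [2·x - 2·y - z, -2·x, -x], [4·x, 4·y, -1]].
At the point, J = [[2.87758, 7.500, 7.500], [5.500, -1.000, -0.500], [2.000, -6.000, -1.000]] (det J = -204.50517).
Solving J·Δ = −F gives Δ = (-0.218, 0.616, 1.371).
Then the next iterate is (x, y, z)₁ = (0.282, -0.884, -0.129).

(0.282, -0.884, -0.129)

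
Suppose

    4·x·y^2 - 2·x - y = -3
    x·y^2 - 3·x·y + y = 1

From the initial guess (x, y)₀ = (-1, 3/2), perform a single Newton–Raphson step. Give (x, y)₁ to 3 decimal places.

At (-1, 3/2): F = (-5.500, 2.750).
Jacobian J = [[4·y^2 - 2, 8·x·y - 1], [y^2 - 3·y, 2·x·y - 3·x + 1]].
At the point, J = [[7.000, -13.000], [-2.250, 1.000]] (det J = -22.250).
Solving J·Δ = −F gives Δ = (1.360, 0.309).
Then the next iterate is (x, y)₁ = (0.360, 1.809).

(0.360, 1.809)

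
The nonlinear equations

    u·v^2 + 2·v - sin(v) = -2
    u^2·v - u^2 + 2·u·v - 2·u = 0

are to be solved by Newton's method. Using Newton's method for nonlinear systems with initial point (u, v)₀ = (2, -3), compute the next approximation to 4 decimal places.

At (2, -3): F = (14.141120, -32.0000).
Jacobian J = [[v^2, 2·u·v - cos(v) + 2], [2·u·v - 2·u + 2·v - 2, u^2 + 2·u]].
At the point, J = [[9.0000, -9.010008], [-24.0000, 8.0000]] (det J = -144.240180).
Solving J·Δ = −F gives Δ = (-1.2146, 0.3563).
Then the next iterate is (u, v)₁ = (0.7854, -2.6437).

(0.7854, -2.6437)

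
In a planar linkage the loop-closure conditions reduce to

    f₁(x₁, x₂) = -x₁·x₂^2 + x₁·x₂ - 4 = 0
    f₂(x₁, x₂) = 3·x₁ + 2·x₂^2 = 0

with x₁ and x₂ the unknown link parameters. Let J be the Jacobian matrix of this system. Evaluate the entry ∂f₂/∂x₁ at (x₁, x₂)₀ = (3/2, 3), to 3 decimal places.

∂f₂/∂x₁ = 3.
At (3/2, 3) this is 3.000.

3.000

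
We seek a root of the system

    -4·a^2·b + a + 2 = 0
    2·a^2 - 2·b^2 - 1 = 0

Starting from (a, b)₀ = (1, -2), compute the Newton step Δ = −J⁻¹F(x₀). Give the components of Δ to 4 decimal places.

At (1, -2): F = (11.0000, -7.0000).
Jacobian J = [[-8·a·b + 1, -4·a^2], [4·a, -4·b]].
At the point, J = [[17.0000, -4.0000], [4.0000, 8.0000]] (det J = 152.0000).
Solving J·Δ = −F gives Δ = (-0.3947, 1.0724).

(-0.3947, 1.0724)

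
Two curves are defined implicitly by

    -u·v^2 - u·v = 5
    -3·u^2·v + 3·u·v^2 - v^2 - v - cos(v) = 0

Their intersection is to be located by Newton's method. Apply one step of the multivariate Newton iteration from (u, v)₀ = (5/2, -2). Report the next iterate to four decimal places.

At (5/2, -2): F = (-10.0000, 65.916147).
Jacobian J = [[-v^2 - v, -2·u·v - u], [-6·u·v + 3·v^2, -3·u^2 + 6·u·v - 2·v + sin(v) - 1]].
At the point, J = [[-2.0000, 7.5000], [42.0000, -46.659297]] (det J = -221.681405).
Solving J·Δ = −F gives Δ = (-0.1253, 1.2999).
Then the next iterate is (u, v)₁ = (2.3747, -0.7001).

(2.3747, -0.7001)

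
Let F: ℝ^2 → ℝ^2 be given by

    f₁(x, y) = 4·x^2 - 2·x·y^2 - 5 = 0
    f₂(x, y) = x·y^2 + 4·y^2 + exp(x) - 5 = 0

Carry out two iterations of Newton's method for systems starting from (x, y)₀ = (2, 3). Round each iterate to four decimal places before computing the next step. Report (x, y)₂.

At (2, 3): F = (-25.0000, 56.389056).
Jacobian J = [[8·x - 2·y^2, -4·x·y], [y^2 + exp(x), 2·x·y + 8·y]].
At the point, J = [[-2.0000, -24.0000], [16.389056, 36.0000]] (det J = 321.337346).
Solving J·Δ = −F gives Δ = (-1.4108, -0.9241).
Then the next iterate is (x, y)₁ = (0.5892, 2.0759).
Round to (0.5892, 2.0759) and repeat: F = (-8.689524, 16.579064), J = [[-3.905122, -4.892481], [6.111907, 19.053441]].
Δ = (-1.8977, -0.2614), so (x, y)₂ = (-1.3085, 1.8145).

(-1.3085, 1.8145)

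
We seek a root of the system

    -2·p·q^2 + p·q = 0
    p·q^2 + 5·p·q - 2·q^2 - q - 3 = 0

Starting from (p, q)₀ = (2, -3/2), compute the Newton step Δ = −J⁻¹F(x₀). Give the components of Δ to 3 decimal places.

(-6.308, -1.846)

At (2, -3/2): F = (-12.000, -16.500).
Jacobian J = [[-2·q^2 + q, -4·p·q + p], [q^2 + 5·q, 2·p·q + 5·p - 4·q - 1]].
At the point, J = [[-6.000, 14.000], [-5.250, 9.000]] (det J = 19.500).
Solving J·Δ = −F gives Δ = (-6.308, -1.846).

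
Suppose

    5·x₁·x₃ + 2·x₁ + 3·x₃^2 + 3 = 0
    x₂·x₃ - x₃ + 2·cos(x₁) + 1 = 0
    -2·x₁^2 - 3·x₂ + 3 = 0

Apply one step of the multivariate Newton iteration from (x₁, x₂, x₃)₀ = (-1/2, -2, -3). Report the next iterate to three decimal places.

(1.922, 2.448, -2.756)

At (-1/2, -2, -3): F = (36.500, 11.75517, 8.500).
Jacobian J = [[5·x₃ + 2, 0, 5·x₁ + 6·x₃], [-2·sin(x₁), x₃, x₂ - 1], [-4·x₁, -3, 0]].
At the point, J = [[-13.000, 0.000, -20.500], [0.95885, -3.000, -3.000], [2.000, -3.000, 0.000]] (det J = 52.96934).
Solving J·Δ = −F gives Δ = (2.422, 4.448, 0.244).
Then the next iterate is (x₁, x₂, x₃)₁ = (1.922, 2.448, -2.756).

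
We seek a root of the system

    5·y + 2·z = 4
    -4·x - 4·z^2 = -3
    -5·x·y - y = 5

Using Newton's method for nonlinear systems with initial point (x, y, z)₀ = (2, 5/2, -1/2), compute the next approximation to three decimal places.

(0.840, 0.864, -0.160)

At (2, 5/2, -1/2): F = (7.500, -6.000, -32.500).
Jacobian J = [[0, 5, 2], [-4, 0, -8·z], [-5·y, -5·x - 1, 0]].
At the point, J = [[0.000, 5.000, 2.000], [-4.000, 0.000, 4.000], [-12.500, -11.000, 0.000]] (det J = -162.000).
Solving J·Δ = −F gives Δ = (-1.160, -1.636, 0.340).
Then the next iterate is (x, y, z)₁ = (0.840, 0.864, -0.160).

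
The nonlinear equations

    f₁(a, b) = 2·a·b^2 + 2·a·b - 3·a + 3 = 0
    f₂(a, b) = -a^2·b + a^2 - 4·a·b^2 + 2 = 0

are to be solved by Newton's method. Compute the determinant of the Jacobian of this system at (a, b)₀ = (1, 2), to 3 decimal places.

27.000

J = [[2·b^2 + 2·b - 3, 4·a·b + 2·a], [-2·a·b + 2·a - 4·b^2, -a^2 - 8·a·b]].
At the point, J = [[9.000, 10.000], [-18.000, -17.000]].
det J = 27.000.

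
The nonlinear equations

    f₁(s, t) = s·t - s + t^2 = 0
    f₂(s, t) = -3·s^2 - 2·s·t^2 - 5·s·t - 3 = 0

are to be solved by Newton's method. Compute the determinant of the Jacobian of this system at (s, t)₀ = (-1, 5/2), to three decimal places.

J = [[t - 1, s + 2·t], [-6·s - 2·t^2 - 5·t, -4·s·t - 5·s]].
At the point, J = [[1.500, 4.000], [-19.000, 15.000]].
det J = 98.500.

98.500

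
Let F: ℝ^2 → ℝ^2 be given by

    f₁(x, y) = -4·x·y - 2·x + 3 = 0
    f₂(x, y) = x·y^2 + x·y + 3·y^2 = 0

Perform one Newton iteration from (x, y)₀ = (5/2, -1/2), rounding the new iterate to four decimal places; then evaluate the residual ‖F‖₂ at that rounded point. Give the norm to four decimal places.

At (5/2, -1/2): F = (3.0000, 0.1250).
Jacobian J = [[-4·y - 2, -4·x], [y^2 + y, 2·x·y + x + 6·y]].
At the point, J = [[0.0000, -10.0000], [-0.2500, -3.0000]] (det J = -2.5000).
Solving J·Δ = −F gives Δ = (-3.1000, 0.3000).
Then the next iterate is (x, y)₁ = (-0.6000, -0.2000).
Re-evaluating at (-0.6000, -0.2000): F = (3.7200, 0.2160), so ‖F‖₂ = 3.7263.

3.7263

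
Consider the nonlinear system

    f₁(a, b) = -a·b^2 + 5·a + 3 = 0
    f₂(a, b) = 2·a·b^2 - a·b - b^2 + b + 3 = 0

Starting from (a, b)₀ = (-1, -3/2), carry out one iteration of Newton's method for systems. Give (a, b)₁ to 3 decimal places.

(-0.637, -1.084)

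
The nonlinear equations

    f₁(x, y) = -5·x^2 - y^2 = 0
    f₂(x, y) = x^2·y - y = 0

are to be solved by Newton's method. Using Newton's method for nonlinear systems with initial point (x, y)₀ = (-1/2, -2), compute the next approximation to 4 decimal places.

(-0.6755, -0.4681)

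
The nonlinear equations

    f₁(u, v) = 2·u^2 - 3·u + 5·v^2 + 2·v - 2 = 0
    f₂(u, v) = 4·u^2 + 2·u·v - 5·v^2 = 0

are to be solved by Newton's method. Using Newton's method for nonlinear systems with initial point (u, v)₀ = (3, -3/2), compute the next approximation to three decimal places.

(1.864, -1.114)

At (3, -3/2): F = (15.250, 15.750).
Jacobian J = [[4·u - 3, 10·v + 2], [8·u + 2·v, 2·u - 10·v]].
At the point, J = [[9.000, -13.000], [21.000, 21.000]] (det J = 462.000).
Solving J·Δ = −F gives Δ = (-1.136, 0.386).
Then the next iterate is (u, v)₁ = (1.864, -1.114).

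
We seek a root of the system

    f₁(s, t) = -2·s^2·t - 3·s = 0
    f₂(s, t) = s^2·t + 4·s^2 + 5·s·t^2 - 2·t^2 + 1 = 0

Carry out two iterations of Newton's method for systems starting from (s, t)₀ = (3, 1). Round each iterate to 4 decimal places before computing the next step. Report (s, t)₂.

At (3, 1): F = (-27.0000, 59.0000).
Jacobian J = [[-4·s·t - 3, -2·s^2], [2·s·t + 8·s + 5·t^2, s^2 + 10·s·t - 4·t]].
At the point, J = [[-15.0000, -18.0000], [35.0000, 35.0000]] (det J = 105.0000).
Solving J·Δ = −F gives Δ = (-1.1143, -0.5714).
Then the next iterate is (s, t)₁ = (1.8857, 0.4286).
Round to (1.8857, 0.4286) and repeat: F = (-8.705187, 18.112102), J = [[-6.232844, -7.111729], [17.620512, 9.923575]].
Δ = (-0.6685, -0.6382), so (s, t)₂ = (1.2172, -0.2096).

(1.2172, -0.2096)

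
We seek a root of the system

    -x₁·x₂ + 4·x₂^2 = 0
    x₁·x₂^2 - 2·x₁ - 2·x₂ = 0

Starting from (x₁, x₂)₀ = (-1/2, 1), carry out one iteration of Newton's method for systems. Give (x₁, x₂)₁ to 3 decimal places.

(-0.435, 0.478)

At (-1/2, 1): F = (4.500, -1.500).
Jacobian J = [[-x₂, -x₁ + 8·x₂], [x₂^2 - 2, 2·x₁·x₂ - 2]].
At the point, J = [[-1.000, 8.500], [-1.000, -3.000]] (det J = 11.500).
Solving J·Δ = −F gives Δ = (0.065, -0.522).
Then the next iterate is (x₁, x₂)₁ = (-0.435, 0.478).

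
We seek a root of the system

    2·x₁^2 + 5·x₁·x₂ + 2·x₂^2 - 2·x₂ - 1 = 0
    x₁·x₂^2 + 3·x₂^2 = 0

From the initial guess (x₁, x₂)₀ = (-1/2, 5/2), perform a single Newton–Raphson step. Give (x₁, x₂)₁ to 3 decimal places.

(0.290, 0.855)

At (-1/2, 5/2): F = (0.750, 15.625).
Jacobian J = [[4·x₁ + 5·x₂, 5·x₁ + 4·x₂ - 2], [x₂^2, 2·x₁·x₂ + 6·x₂]].
At the point, J = [[10.500, 5.500], [6.250, 12.500]] (det J = 96.875).
Solving J·Δ = −F gives Δ = (0.790, -1.645).
Then the next iterate is (x₁, x₂)₁ = (0.290, 0.855).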